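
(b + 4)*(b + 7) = b^2 + 11*b + 28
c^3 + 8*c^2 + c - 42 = (c - 2)*(c + 3)*(c + 7)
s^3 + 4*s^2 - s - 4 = (s - 1)*(s + 1)*(s + 4)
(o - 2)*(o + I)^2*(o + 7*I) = o^4 - 2*o^3 + 9*I*o^3 - 15*o^2 - 18*I*o^2 + 30*o - 7*I*o + 14*I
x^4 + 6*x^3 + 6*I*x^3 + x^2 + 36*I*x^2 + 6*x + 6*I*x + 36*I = (x + 6)*(x - I)*(x + I)*(x + 6*I)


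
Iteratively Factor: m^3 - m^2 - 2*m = (m - 2)*(m^2 + m) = m*(m - 2)*(m + 1)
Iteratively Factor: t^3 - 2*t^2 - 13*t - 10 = (t - 5)*(t^2 + 3*t + 2) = (t - 5)*(t + 2)*(t + 1)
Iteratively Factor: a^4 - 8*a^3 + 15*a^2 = (a)*(a^3 - 8*a^2 + 15*a) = a^2*(a^2 - 8*a + 15) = a^2*(a - 5)*(a - 3)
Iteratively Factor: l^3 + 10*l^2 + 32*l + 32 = (l + 4)*(l^2 + 6*l + 8) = (l + 4)^2*(l + 2)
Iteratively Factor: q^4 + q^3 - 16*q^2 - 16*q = (q)*(q^3 + q^2 - 16*q - 16) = q*(q - 4)*(q^2 + 5*q + 4) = q*(q - 4)*(q + 4)*(q + 1)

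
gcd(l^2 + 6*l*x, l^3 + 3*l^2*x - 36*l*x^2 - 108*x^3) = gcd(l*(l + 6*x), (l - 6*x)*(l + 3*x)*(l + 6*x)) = l + 6*x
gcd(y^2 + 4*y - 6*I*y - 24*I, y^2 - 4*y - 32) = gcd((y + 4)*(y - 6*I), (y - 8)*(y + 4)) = y + 4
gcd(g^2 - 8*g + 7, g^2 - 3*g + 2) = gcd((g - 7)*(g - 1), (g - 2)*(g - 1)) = g - 1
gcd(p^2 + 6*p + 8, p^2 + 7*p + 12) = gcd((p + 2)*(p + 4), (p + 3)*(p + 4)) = p + 4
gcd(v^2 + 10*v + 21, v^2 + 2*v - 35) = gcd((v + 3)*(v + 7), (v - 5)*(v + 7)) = v + 7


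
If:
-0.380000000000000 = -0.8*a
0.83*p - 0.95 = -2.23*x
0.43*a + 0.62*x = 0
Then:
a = 0.48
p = 2.03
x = -0.33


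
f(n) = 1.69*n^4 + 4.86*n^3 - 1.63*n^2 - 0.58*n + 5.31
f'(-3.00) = -42.10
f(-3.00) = -1.95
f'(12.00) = 13741.10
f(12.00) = 43205.55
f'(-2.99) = -41.19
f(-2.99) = -2.37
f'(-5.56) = -693.64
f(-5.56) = 737.86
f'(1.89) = 90.98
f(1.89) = 52.77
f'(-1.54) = 14.33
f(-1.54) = -5.91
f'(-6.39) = -1148.22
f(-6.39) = 1492.07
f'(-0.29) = 1.43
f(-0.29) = 5.23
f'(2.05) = 112.25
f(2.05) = 68.99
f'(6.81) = 2788.33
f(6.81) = 5095.41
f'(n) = 6.76*n^3 + 14.58*n^2 - 3.26*n - 0.58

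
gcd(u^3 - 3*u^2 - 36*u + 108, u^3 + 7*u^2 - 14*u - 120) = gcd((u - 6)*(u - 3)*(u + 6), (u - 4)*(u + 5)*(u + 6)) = u + 6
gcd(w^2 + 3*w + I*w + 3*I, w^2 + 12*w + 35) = 1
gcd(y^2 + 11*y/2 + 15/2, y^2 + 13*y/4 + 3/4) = y + 3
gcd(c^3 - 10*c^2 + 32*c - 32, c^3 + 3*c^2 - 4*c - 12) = c - 2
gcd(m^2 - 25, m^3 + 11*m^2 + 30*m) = m + 5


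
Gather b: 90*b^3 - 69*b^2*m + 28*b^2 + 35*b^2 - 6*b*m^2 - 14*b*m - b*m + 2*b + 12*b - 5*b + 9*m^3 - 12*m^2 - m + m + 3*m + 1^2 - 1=90*b^3 + b^2*(63 - 69*m) + b*(-6*m^2 - 15*m + 9) + 9*m^3 - 12*m^2 + 3*m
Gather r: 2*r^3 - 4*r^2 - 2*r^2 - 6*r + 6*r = 2*r^3 - 6*r^2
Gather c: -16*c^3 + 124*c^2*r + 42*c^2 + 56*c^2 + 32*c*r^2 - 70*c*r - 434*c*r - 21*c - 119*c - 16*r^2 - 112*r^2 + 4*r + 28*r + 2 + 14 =-16*c^3 + c^2*(124*r + 98) + c*(32*r^2 - 504*r - 140) - 128*r^2 + 32*r + 16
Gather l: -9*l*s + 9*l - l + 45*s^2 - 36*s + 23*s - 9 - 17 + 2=l*(8 - 9*s) + 45*s^2 - 13*s - 24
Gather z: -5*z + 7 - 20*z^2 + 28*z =-20*z^2 + 23*z + 7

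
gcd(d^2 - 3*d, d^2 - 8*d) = d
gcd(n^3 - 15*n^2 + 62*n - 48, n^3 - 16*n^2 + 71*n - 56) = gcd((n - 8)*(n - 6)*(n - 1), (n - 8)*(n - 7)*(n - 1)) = n^2 - 9*n + 8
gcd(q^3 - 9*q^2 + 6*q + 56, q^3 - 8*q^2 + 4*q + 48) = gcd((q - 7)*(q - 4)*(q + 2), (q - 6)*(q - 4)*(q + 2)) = q^2 - 2*q - 8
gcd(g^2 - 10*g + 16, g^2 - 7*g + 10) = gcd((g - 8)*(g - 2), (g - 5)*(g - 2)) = g - 2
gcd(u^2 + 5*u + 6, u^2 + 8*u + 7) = 1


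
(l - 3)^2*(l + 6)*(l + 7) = l^4 + 7*l^3 - 27*l^2 - 135*l + 378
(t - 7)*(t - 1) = t^2 - 8*t + 7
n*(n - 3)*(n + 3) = n^3 - 9*n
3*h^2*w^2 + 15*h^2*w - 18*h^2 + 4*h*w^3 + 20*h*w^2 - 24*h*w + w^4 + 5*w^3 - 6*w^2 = (h + w)*(3*h + w)*(w - 1)*(w + 6)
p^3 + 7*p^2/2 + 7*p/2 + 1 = (p + 1/2)*(p + 1)*(p + 2)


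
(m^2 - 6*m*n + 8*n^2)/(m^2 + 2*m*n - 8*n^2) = (m - 4*n)/(m + 4*n)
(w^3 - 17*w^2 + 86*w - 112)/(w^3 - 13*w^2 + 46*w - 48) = (w - 7)/(w - 3)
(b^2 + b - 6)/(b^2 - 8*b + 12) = (b + 3)/(b - 6)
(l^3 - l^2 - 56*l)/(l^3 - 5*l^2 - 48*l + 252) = l*(l - 8)/(l^2 - 12*l + 36)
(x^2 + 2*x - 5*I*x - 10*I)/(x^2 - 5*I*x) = (x + 2)/x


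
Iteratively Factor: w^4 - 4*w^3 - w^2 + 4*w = (w)*(w^3 - 4*w^2 - w + 4) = w*(w - 1)*(w^2 - 3*w - 4) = w*(w - 4)*(w - 1)*(w + 1)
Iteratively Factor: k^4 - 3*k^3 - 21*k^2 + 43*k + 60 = (k - 3)*(k^3 - 21*k - 20) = (k - 3)*(k + 1)*(k^2 - k - 20) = (k - 5)*(k - 3)*(k + 1)*(k + 4)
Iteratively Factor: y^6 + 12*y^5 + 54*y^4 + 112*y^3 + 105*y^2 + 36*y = (y + 1)*(y^5 + 11*y^4 + 43*y^3 + 69*y^2 + 36*y) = (y + 1)*(y + 3)*(y^4 + 8*y^3 + 19*y^2 + 12*y) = (y + 1)^2*(y + 3)*(y^3 + 7*y^2 + 12*y) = (y + 1)^2*(y + 3)^2*(y^2 + 4*y) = (y + 1)^2*(y + 3)^2*(y + 4)*(y)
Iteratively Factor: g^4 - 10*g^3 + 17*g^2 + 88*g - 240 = (g + 3)*(g^3 - 13*g^2 + 56*g - 80) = (g - 4)*(g + 3)*(g^2 - 9*g + 20) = (g - 4)^2*(g + 3)*(g - 5)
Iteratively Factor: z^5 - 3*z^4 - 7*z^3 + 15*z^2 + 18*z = (z - 3)*(z^4 - 7*z^2 - 6*z) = (z - 3)^2*(z^3 + 3*z^2 + 2*z) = z*(z - 3)^2*(z^2 + 3*z + 2) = z*(z - 3)^2*(z + 2)*(z + 1)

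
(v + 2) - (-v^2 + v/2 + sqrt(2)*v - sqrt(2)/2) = v^2 - sqrt(2)*v + v/2 + sqrt(2)/2 + 2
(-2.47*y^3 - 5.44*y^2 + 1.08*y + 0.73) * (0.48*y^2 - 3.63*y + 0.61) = -1.1856*y^5 + 6.3549*y^4 + 18.7589*y^3 - 6.8884*y^2 - 1.9911*y + 0.4453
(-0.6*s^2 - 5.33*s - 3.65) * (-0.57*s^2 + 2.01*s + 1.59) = 0.342*s^4 + 1.8321*s^3 - 9.5868*s^2 - 15.8112*s - 5.8035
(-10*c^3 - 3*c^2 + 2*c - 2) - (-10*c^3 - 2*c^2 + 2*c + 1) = -c^2 - 3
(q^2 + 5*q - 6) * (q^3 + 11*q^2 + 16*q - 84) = q^5 + 16*q^4 + 65*q^3 - 70*q^2 - 516*q + 504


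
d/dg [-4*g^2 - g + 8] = -8*g - 1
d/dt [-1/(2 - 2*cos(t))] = sin(t)/(2*(cos(t) - 1)^2)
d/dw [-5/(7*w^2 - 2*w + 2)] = 10*(7*w - 1)/(7*w^2 - 2*w + 2)^2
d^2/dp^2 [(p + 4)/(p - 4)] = 16/(p - 4)^3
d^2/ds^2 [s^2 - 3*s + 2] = 2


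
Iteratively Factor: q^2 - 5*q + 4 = (q - 4)*(q - 1)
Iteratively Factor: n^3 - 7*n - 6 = (n + 1)*(n^2 - n - 6) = (n + 1)*(n + 2)*(n - 3)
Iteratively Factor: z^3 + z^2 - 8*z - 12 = (z + 2)*(z^2 - z - 6) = (z - 3)*(z + 2)*(z + 2)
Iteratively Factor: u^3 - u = (u + 1)*(u^2 - u) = u*(u + 1)*(u - 1)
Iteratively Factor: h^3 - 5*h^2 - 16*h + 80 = (h + 4)*(h^2 - 9*h + 20) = (h - 5)*(h + 4)*(h - 4)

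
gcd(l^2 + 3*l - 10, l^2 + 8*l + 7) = 1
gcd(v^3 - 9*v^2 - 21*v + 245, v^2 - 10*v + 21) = v - 7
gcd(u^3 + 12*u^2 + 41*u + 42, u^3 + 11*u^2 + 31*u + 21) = u^2 + 10*u + 21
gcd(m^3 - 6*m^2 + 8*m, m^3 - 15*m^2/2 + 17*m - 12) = m^2 - 6*m + 8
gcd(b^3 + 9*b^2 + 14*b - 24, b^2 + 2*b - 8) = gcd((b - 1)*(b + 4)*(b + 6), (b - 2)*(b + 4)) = b + 4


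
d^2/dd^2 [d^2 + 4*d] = 2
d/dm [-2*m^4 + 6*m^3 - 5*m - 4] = -8*m^3 + 18*m^2 - 5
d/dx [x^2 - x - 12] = 2*x - 1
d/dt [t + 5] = 1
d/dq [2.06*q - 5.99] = 2.06000000000000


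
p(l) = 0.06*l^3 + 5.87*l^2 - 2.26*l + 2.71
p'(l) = 0.18*l^2 + 11.74*l - 2.26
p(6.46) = 249.25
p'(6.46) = 81.09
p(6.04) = 216.43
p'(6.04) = 75.22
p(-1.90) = 27.78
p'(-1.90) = -23.92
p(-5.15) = 161.84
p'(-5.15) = -57.95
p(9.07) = 509.88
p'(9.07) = 119.03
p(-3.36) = 74.30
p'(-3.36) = -39.67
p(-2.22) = 36.00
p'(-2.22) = -27.44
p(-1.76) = 24.54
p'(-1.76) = -22.36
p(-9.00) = 454.78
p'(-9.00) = -93.34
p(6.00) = 213.43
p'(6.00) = 74.66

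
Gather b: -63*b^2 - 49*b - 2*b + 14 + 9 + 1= -63*b^2 - 51*b + 24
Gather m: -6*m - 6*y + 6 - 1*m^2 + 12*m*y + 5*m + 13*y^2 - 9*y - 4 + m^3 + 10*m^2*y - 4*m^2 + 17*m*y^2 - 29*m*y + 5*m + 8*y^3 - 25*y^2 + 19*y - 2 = m^3 + m^2*(10*y - 5) + m*(17*y^2 - 17*y + 4) + 8*y^3 - 12*y^2 + 4*y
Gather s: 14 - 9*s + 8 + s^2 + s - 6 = s^2 - 8*s + 16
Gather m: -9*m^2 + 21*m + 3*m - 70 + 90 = -9*m^2 + 24*m + 20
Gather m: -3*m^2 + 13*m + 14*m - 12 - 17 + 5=-3*m^2 + 27*m - 24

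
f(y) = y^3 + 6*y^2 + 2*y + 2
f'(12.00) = 578.00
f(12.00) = 2618.00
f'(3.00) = 65.00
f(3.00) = 89.00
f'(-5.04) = 17.72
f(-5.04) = 16.31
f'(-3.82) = -0.06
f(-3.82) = 26.17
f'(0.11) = 3.36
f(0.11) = 2.29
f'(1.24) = 21.49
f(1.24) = 15.61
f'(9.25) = 369.69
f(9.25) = 1325.33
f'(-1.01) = -7.06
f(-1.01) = 5.07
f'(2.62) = 54.03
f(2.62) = 66.41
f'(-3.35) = -4.53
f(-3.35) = 25.04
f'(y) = 3*y^2 + 12*y + 2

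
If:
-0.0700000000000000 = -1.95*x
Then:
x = 0.04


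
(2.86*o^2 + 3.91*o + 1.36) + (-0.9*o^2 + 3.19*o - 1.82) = 1.96*o^2 + 7.1*o - 0.46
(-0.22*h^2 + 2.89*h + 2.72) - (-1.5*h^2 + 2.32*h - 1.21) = 1.28*h^2 + 0.57*h + 3.93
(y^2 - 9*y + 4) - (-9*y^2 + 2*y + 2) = 10*y^2 - 11*y + 2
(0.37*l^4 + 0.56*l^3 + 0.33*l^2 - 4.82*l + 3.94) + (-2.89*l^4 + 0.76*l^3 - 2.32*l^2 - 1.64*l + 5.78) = -2.52*l^4 + 1.32*l^3 - 1.99*l^2 - 6.46*l + 9.72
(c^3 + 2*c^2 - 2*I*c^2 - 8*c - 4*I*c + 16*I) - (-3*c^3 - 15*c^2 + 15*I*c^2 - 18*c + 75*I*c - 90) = 4*c^3 + 17*c^2 - 17*I*c^2 + 10*c - 79*I*c + 90 + 16*I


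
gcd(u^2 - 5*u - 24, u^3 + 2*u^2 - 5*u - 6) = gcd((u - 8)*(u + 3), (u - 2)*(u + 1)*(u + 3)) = u + 3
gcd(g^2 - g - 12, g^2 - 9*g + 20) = g - 4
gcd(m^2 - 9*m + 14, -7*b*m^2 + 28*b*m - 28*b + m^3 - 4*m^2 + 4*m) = m - 2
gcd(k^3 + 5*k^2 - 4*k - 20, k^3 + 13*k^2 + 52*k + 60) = k^2 + 7*k + 10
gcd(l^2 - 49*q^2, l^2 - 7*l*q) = -l + 7*q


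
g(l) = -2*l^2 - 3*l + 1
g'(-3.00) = 9.00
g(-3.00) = -8.00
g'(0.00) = -3.00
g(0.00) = 1.00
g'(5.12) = -23.48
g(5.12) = -66.79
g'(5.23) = -23.92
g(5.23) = -69.40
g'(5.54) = -25.16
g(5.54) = -77.00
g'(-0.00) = -3.00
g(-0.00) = 1.00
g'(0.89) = -6.56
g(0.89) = -3.25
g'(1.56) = -9.24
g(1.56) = -8.55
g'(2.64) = -13.56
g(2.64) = -20.86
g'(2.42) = -12.68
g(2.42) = -17.97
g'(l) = -4*l - 3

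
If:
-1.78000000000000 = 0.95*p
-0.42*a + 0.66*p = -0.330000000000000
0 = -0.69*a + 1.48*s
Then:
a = -2.16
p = -1.87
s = -1.01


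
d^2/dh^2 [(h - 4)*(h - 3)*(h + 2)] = 6*h - 10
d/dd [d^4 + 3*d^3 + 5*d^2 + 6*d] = 4*d^3 + 9*d^2 + 10*d + 6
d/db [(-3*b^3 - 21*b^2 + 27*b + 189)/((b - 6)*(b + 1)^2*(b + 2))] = 3*(b^5 + 13*b^4 - 35*b^3 - 125*b^2 + 906*b + 1656)/(b^7 - 5*b^6 - 29*b^5 + 49*b^4 + 400*b^3 + 712*b^2 + 528*b + 144)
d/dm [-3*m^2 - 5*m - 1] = -6*m - 5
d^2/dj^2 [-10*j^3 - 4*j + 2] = -60*j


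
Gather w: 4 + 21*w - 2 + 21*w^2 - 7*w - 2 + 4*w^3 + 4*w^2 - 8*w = 4*w^3 + 25*w^2 + 6*w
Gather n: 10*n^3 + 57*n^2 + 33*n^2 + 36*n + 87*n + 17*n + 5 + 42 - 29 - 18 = 10*n^3 + 90*n^2 + 140*n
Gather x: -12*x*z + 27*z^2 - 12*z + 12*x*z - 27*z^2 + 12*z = 0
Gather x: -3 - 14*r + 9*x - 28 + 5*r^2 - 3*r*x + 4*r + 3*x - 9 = 5*r^2 - 10*r + x*(12 - 3*r) - 40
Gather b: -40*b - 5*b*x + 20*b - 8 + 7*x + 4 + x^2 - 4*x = b*(-5*x - 20) + x^2 + 3*x - 4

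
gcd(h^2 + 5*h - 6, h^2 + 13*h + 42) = h + 6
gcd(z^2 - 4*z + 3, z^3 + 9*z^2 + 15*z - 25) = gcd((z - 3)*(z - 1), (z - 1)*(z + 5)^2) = z - 1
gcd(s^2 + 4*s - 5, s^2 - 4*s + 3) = s - 1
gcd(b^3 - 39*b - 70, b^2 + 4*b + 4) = b + 2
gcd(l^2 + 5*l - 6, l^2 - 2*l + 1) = l - 1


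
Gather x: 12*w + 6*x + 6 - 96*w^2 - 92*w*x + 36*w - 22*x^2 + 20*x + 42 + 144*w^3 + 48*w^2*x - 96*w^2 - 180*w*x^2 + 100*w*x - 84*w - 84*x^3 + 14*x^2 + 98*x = 144*w^3 - 192*w^2 - 36*w - 84*x^3 + x^2*(-180*w - 8) + x*(48*w^2 + 8*w + 124) + 48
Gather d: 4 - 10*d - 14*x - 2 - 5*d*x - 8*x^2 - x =d*(-5*x - 10) - 8*x^2 - 15*x + 2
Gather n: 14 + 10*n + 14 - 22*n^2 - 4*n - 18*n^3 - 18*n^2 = -18*n^3 - 40*n^2 + 6*n + 28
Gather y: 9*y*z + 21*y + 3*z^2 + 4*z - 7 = y*(9*z + 21) + 3*z^2 + 4*z - 7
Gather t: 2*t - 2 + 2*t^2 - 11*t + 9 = 2*t^2 - 9*t + 7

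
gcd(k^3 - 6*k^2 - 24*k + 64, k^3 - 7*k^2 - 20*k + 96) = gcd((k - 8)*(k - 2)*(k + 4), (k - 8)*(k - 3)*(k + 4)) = k^2 - 4*k - 32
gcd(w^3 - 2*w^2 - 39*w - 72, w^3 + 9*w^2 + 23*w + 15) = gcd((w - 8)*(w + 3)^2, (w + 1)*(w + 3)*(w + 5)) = w + 3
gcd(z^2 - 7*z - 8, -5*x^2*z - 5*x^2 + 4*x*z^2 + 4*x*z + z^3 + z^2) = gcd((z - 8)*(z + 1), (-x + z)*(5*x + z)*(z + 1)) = z + 1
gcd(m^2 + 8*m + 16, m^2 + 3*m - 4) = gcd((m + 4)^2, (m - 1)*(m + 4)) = m + 4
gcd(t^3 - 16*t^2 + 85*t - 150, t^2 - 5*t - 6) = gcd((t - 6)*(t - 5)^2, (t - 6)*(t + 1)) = t - 6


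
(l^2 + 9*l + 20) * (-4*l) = -4*l^3 - 36*l^2 - 80*l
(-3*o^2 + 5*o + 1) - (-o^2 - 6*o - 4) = -2*o^2 + 11*o + 5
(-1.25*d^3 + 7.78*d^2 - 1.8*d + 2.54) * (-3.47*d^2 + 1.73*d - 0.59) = 4.3375*d^5 - 29.1591*d^4 + 20.4429*d^3 - 16.518*d^2 + 5.4562*d - 1.4986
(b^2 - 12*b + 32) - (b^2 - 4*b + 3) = 29 - 8*b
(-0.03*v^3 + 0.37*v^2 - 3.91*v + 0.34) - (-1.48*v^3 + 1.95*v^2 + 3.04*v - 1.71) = 1.45*v^3 - 1.58*v^2 - 6.95*v + 2.05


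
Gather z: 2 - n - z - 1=-n - z + 1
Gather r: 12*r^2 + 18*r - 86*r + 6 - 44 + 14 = 12*r^2 - 68*r - 24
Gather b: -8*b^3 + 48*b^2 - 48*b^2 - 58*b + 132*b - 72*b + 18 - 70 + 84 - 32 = -8*b^3 + 2*b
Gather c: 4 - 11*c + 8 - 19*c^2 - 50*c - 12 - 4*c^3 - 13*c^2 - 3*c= -4*c^3 - 32*c^2 - 64*c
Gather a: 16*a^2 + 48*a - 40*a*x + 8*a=16*a^2 + a*(56 - 40*x)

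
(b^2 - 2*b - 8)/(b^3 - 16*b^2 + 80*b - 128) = (b + 2)/(b^2 - 12*b + 32)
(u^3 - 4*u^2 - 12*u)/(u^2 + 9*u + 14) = u*(u - 6)/(u + 7)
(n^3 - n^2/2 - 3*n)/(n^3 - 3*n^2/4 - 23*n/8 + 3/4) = 4*n/(4*n - 1)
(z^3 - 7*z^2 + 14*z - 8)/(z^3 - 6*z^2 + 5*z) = (z^2 - 6*z + 8)/(z*(z - 5))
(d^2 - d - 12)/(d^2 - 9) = (d - 4)/(d - 3)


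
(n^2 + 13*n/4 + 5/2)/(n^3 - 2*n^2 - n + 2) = (n^2 + 13*n/4 + 5/2)/(n^3 - 2*n^2 - n + 2)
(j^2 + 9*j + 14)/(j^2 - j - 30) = (j^2 + 9*j + 14)/(j^2 - j - 30)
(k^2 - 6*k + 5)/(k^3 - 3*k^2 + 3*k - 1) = (k - 5)/(k^2 - 2*k + 1)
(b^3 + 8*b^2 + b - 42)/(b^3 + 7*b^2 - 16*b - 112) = (b^2 + b - 6)/(b^2 - 16)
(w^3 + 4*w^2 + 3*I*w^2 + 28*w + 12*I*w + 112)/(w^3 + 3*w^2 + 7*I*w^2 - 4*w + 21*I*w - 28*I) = (w - 4*I)/(w - 1)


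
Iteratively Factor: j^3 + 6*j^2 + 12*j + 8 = (j + 2)*(j^2 + 4*j + 4) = (j + 2)^2*(j + 2)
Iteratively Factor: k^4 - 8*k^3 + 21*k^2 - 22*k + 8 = (k - 4)*(k^3 - 4*k^2 + 5*k - 2) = (k - 4)*(k - 1)*(k^2 - 3*k + 2) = (k - 4)*(k - 2)*(k - 1)*(k - 1)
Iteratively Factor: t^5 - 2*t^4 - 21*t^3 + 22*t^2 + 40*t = (t - 5)*(t^4 + 3*t^3 - 6*t^2 - 8*t) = (t - 5)*(t + 4)*(t^3 - t^2 - 2*t) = t*(t - 5)*(t + 4)*(t^2 - t - 2) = t*(t - 5)*(t + 1)*(t + 4)*(t - 2)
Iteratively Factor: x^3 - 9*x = (x - 3)*(x^2 + 3*x) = (x - 3)*(x + 3)*(x)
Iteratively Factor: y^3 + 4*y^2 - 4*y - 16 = (y + 2)*(y^2 + 2*y - 8) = (y + 2)*(y + 4)*(y - 2)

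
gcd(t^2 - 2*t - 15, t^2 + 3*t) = t + 3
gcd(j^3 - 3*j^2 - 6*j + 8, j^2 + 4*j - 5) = j - 1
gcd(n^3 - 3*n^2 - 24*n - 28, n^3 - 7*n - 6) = n + 2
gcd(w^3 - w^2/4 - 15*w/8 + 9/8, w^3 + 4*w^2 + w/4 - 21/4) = w^2 + w/2 - 3/2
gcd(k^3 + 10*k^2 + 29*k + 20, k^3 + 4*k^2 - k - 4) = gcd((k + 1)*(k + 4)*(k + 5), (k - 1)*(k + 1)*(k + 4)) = k^2 + 5*k + 4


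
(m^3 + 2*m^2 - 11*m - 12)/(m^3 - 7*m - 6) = (m + 4)/(m + 2)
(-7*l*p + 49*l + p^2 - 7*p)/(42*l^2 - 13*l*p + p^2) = (p - 7)/(-6*l + p)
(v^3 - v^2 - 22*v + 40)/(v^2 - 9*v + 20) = (v^2 + 3*v - 10)/(v - 5)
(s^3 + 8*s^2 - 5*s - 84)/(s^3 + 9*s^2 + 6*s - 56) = (s - 3)/(s - 2)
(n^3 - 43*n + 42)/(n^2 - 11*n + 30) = (n^2 + 6*n - 7)/(n - 5)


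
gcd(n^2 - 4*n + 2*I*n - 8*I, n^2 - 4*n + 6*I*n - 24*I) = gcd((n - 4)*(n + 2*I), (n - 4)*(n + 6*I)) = n - 4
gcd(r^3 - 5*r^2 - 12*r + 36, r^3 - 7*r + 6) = r^2 + r - 6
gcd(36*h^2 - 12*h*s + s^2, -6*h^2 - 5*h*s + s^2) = -6*h + s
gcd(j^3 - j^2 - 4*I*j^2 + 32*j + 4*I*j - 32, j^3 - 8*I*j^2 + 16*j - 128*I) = j^2 - 4*I*j + 32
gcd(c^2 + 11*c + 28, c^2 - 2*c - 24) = c + 4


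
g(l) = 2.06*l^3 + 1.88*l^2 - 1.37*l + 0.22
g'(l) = 6.18*l^2 + 3.76*l - 1.37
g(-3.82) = -81.94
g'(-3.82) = 74.45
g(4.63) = 238.64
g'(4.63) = 148.52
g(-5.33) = -250.99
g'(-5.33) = 154.16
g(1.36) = 7.02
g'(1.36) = 15.17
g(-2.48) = -16.24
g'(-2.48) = 27.31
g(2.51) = 41.20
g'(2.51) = 47.00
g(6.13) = 536.98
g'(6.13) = 253.90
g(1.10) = 3.73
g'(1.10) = 10.24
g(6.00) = 504.64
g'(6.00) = 243.67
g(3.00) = 68.65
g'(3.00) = 65.53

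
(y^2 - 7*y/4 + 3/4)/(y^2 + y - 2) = (y - 3/4)/(y + 2)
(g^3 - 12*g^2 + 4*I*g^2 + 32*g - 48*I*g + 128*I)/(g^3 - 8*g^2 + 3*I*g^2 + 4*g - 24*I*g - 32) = (g - 4)/(g - I)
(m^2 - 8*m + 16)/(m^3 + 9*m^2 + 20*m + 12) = (m^2 - 8*m + 16)/(m^3 + 9*m^2 + 20*m + 12)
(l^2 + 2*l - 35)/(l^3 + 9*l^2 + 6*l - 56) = (l - 5)/(l^2 + 2*l - 8)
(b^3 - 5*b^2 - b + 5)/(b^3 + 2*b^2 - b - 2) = (b - 5)/(b + 2)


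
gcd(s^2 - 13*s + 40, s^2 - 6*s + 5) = s - 5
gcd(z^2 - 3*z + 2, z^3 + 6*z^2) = 1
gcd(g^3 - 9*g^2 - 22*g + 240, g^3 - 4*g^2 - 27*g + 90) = g^2 - g - 30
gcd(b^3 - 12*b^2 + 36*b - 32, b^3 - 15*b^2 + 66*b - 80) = b^2 - 10*b + 16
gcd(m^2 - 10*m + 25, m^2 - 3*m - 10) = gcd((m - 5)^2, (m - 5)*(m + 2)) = m - 5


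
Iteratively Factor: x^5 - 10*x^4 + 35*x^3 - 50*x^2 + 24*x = (x - 3)*(x^4 - 7*x^3 + 14*x^2 - 8*x) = x*(x - 3)*(x^3 - 7*x^2 + 14*x - 8) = x*(x - 3)*(x - 1)*(x^2 - 6*x + 8) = x*(x - 3)*(x - 2)*(x - 1)*(x - 4)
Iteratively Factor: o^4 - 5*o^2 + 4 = (o - 1)*(o^3 + o^2 - 4*o - 4) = (o - 1)*(o + 1)*(o^2 - 4) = (o - 1)*(o + 1)*(o + 2)*(o - 2)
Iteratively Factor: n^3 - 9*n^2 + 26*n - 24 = (n - 2)*(n^2 - 7*n + 12) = (n - 3)*(n - 2)*(n - 4)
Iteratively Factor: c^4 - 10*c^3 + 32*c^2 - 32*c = (c - 4)*(c^3 - 6*c^2 + 8*c) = (c - 4)^2*(c^2 - 2*c) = (c - 4)^2*(c - 2)*(c)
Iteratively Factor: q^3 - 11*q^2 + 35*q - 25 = (q - 5)*(q^2 - 6*q + 5) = (q - 5)*(q - 1)*(q - 5)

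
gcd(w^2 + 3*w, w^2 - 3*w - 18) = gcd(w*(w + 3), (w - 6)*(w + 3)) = w + 3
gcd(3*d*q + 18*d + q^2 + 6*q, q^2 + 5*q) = 1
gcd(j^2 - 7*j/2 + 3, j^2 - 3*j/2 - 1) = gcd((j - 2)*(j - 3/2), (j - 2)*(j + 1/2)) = j - 2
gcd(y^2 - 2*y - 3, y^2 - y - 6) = y - 3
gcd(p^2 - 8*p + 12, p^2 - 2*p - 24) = p - 6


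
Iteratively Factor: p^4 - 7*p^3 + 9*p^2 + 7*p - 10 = (p + 1)*(p^3 - 8*p^2 + 17*p - 10) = (p - 1)*(p + 1)*(p^2 - 7*p + 10) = (p - 5)*(p - 1)*(p + 1)*(p - 2)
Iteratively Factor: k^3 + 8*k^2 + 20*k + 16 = (k + 2)*(k^2 + 6*k + 8) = (k + 2)^2*(k + 4)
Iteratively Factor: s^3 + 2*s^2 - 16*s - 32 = (s + 4)*(s^2 - 2*s - 8) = (s - 4)*(s + 4)*(s + 2)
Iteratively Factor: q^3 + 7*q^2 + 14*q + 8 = (q + 4)*(q^2 + 3*q + 2) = (q + 1)*(q + 4)*(q + 2)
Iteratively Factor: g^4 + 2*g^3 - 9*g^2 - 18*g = (g + 3)*(g^3 - g^2 - 6*g) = g*(g + 3)*(g^2 - g - 6) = g*(g + 2)*(g + 3)*(g - 3)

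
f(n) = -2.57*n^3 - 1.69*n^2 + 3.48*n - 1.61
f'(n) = -7.71*n^2 - 3.38*n + 3.48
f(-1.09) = -4.08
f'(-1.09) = -2.00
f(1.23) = -4.67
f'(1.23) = -12.34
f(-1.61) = -0.87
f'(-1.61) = -11.06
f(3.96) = -173.93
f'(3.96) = -130.81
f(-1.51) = -1.87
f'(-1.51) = -9.00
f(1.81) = -16.09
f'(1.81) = -27.90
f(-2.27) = 11.84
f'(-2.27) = -28.58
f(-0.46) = -3.32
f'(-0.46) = 3.40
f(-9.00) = 1703.71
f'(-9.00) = -590.61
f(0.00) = -1.61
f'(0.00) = 3.48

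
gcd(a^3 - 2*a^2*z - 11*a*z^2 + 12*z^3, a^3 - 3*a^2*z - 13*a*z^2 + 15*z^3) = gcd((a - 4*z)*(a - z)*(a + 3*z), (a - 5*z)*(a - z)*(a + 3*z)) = -a^2 - 2*a*z + 3*z^2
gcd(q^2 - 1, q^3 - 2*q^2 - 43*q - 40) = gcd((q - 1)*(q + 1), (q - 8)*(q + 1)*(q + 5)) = q + 1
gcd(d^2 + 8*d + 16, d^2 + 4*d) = d + 4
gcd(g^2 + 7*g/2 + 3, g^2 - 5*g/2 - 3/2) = 1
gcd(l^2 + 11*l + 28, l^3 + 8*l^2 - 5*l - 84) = l^2 + 11*l + 28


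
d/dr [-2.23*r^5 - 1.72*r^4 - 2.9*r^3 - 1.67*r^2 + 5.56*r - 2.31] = -11.15*r^4 - 6.88*r^3 - 8.7*r^2 - 3.34*r + 5.56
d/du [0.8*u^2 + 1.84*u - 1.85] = 1.6*u + 1.84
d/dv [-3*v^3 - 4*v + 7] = -9*v^2 - 4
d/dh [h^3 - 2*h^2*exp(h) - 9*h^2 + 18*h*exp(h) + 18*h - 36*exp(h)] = -2*h^2*exp(h) + 3*h^2 + 14*h*exp(h) - 18*h - 18*exp(h) + 18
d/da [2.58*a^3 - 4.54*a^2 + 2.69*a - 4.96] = 7.74*a^2 - 9.08*a + 2.69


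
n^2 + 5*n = n*(n + 5)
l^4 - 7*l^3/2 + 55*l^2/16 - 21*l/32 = l*(l - 7/4)*(l - 3/2)*(l - 1/4)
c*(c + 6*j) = c^2 + 6*c*j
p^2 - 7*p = p*(p - 7)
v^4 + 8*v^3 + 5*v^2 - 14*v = v*(v - 1)*(v + 2)*(v + 7)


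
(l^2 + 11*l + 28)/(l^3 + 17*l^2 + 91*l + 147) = (l + 4)/(l^2 + 10*l + 21)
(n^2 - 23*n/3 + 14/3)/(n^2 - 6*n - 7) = (n - 2/3)/(n + 1)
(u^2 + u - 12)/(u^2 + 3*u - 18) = (u + 4)/(u + 6)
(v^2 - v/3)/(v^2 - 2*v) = (v - 1/3)/(v - 2)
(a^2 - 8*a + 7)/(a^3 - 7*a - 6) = (-a^2 + 8*a - 7)/(-a^3 + 7*a + 6)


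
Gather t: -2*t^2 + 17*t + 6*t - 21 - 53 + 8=-2*t^2 + 23*t - 66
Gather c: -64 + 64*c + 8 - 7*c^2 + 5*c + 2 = -7*c^2 + 69*c - 54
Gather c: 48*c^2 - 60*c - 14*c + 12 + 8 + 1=48*c^2 - 74*c + 21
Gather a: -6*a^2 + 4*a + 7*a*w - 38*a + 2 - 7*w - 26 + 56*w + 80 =-6*a^2 + a*(7*w - 34) + 49*w + 56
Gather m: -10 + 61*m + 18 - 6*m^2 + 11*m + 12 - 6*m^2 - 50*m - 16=-12*m^2 + 22*m + 4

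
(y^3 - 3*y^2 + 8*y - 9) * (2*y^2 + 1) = 2*y^5 - 6*y^4 + 17*y^3 - 21*y^2 + 8*y - 9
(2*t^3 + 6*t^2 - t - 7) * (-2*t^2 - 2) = -4*t^5 - 12*t^4 - 2*t^3 + 2*t^2 + 2*t + 14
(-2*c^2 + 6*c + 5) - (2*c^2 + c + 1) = -4*c^2 + 5*c + 4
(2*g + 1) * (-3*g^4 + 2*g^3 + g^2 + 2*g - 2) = -6*g^5 + g^4 + 4*g^3 + 5*g^2 - 2*g - 2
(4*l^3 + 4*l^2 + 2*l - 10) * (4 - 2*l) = -8*l^4 + 8*l^3 + 12*l^2 + 28*l - 40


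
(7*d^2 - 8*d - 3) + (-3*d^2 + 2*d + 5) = 4*d^2 - 6*d + 2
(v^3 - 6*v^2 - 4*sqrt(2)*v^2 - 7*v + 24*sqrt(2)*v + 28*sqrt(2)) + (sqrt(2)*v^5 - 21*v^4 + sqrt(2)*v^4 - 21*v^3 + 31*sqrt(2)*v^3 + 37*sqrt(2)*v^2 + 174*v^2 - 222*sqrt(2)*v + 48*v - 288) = sqrt(2)*v^5 - 21*v^4 + sqrt(2)*v^4 - 20*v^3 + 31*sqrt(2)*v^3 + 33*sqrt(2)*v^2 + 168*v^2 - 198*sqrt(2)*v + 41*v - 288 + 28*sqrt(2)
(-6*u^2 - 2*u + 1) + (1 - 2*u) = -6*u^2 - 4*u + 2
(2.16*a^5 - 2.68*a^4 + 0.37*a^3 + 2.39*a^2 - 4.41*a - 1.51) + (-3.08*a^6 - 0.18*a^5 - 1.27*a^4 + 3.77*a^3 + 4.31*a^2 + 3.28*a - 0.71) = -3.08*a^6 + 1.98*a^5 - 3.95*a^4 + 4.14*a^3 + 6.7*a^2 - 1.13*a - 2.22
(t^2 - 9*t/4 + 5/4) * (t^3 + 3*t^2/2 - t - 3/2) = t^5 - 3*t^4/4 - 25*t^3/8 + 21*t^2/8 + 17*t/8 - 15/8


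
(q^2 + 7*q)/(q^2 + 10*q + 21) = q/(q + 3)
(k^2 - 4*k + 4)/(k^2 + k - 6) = (k - 2)/(k + 3)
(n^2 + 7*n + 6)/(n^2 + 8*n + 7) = (n + 6)/(n + 7)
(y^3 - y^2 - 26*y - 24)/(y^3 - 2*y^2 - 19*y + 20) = (y^2 - 5*y - 6)/(y^2 - 6*y + 5)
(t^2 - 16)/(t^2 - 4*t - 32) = (t - 4)/(t - 8)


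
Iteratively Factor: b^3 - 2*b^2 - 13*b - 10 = (b - 5)*(b^2 + 3*b + 2) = (b - 5)*(b + 2)*(b + 1)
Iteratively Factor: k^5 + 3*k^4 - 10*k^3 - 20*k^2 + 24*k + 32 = (k - 2)*(k^4 + 5*k^3 - 20*k - 16) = (k - 2)*(k + 1)*(k^3 + 4*k^2 - 4*k - 16) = (k - 2)*(k + 1)*(k + 4)*(k^2 - 4) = (k - 2)^2*(k + 1)*(k + 4)*(k + 2)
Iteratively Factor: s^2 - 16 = (s + 4)*(s - 4)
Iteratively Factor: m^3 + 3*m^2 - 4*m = (m - 1)*(m^2 + 4*m) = (m - 1)*(m + 4)*(m)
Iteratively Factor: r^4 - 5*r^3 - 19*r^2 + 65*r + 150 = (r - 5)*(r^3 - 19*r - 30) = (r - 5)^2*(r^2 + 5*r + 6) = (r - 5)^2*(r + 2)*(r + 3)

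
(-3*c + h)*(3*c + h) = -9*c^2 + h^2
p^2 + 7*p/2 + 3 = (p + 3/2)*(p + 2)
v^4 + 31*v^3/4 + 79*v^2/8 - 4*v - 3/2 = (v - 1/2)*(v + 1/4)*(v + 2)*(v + 6)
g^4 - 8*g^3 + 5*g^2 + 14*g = g*(g - 7)*(g - 2)*(g + 1)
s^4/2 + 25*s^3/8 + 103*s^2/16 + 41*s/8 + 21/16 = (s/2 + 1/2)*(s + 1/2)*(s + 7/4)*(s + 3)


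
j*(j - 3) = j^2 - 3*j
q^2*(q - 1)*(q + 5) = q^4 + 4*q^3 - 5*q^2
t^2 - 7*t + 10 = (t - 5)*(t - 2)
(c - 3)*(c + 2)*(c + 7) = c^3 + 6*c^2 - 13*c - 42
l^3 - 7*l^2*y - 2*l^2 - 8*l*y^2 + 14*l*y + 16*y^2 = (l - 2)*(l - 8*y)*(l + y)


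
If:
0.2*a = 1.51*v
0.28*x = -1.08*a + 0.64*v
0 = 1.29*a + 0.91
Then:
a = -0.71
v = -0.09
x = 2.51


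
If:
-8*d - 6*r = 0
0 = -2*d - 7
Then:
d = -7/2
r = 14/3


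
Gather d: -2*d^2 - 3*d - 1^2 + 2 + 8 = -2*d^2 - 3*d + 9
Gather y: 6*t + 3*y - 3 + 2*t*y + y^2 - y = 6*t + y^2 + y*(2*t + 2) - 3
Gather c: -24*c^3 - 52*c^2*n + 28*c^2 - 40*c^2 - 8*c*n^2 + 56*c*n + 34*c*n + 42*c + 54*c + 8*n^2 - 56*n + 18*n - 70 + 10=-24*c^3 + c^2*(-52*n - 12) + c*(-8*n^2 + 90*n + 96) + 8*n^2 - 38*n - 60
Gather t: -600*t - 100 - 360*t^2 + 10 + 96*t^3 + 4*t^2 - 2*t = 96*t^3 - 356*t^2 - 602*t - 90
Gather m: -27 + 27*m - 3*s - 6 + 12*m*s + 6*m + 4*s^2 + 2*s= m*(12*s + 33) + 4*s^2 - s - 33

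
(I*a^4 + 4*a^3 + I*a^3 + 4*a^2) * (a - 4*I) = I*a^5 + 8*a^4 + I*a^4 + 8*a^3 - 16*I*a^3 - 16*I*a^2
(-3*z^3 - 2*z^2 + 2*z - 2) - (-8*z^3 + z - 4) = 5*z^3 - 2*z^2 + z + 2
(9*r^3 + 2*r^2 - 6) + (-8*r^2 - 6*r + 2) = 9*r^3 - 6*r^2 - 6*r - 4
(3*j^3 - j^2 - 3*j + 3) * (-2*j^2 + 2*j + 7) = -6*j^5 + 8*j^4 + 25*j^3 - 19*j^2 - 15*j + 21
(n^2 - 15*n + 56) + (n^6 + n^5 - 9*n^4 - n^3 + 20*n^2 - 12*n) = n^6 + n^5 - 9*n^4 - n^3 + 21*n^2 - 27*n + 56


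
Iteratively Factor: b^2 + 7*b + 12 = (b + 3)*(b + 4)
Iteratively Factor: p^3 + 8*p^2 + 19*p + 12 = (p + 3)*(p^2 + 5*p + 4) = (p + 1)*(p + 3)*(p + 4)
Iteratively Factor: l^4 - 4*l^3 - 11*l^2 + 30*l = (l - 2)*(l^3 - 2*l^2 - 15*l) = (l - 2)*(l + 3)*(l^2 - 5*l) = (l - 5)*(l - 2)*(l + 3)*(l)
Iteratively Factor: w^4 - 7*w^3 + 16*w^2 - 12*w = (w - 3)*(w^3 - 4*w^2 + 4*w) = (w - 3)*(w - 2)*(w^2 - 2*w) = w*(w - 3)*(w - 2)*(w - 2)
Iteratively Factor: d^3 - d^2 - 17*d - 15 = (d + 1)*(d^2 - 2*d - 15) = (d + 1)*(d + 3)*(d - 5)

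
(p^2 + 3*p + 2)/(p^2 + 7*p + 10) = (p + 1)/(p + 5)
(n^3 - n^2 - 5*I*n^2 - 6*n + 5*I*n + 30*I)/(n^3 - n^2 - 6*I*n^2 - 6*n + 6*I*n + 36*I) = (n - 5*I)/(n - 6*I)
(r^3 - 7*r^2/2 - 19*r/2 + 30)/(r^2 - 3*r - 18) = (r^2 - 13*r/2 + 10)/(r - 6)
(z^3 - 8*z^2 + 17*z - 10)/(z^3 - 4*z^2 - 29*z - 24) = (-z^3 + 8*z^2 - 17*z + 10)/(-z^3 + 4*z^2 + 29*z + 24)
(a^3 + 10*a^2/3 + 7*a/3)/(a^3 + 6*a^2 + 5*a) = (a + 7/3)/(a + 5)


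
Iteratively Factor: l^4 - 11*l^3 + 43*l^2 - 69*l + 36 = (l - 3)*(l^3 - 8*l^2 + 19*l - 12) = (l - 3)^2*(l^2 - 5*l + 4) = (l - 3)^2*(l - 1)*(l - 4)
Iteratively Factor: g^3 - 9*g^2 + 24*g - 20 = (g - 2)*(g^2 - 7*g + 10) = (g - 5)*(g - 2)*(g - 2)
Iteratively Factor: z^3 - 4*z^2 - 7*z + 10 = (z - 5)*(z^2 + z - 2) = (z - 5)*(z - 1)*(z + 2)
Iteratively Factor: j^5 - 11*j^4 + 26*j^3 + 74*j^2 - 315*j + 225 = (j + 3)*(j^4 - 14*j^3 + 68*j^2 - 130*j + 75) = (j - 5)*(j + 3)*(j^3 - 9*j^2 + 23*j - 15) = (j - 5)*(j - 1)*(j + 3)*(j^2 - 8*j + 15) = (j - 5)*(j - 3)*(j - 1)*(j + 3)*(j - 5)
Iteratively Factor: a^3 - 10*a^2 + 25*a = (a - 5)*(a^2 - 5*a) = (a - 5)^2*(a)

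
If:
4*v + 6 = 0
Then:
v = -3/2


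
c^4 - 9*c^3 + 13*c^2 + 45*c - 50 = (c - 5)^2*(c - 1)*(c + 2)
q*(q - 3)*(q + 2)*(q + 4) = q^4 + 3*q^3 - 10*q^2 - 24*q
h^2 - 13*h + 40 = (h - 8)*(h - 5)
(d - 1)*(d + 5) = d^2 + 4*d - 5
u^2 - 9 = (u - 3)*(u + 3)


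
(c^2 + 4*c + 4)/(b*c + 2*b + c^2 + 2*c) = (c + 2)/(b + c)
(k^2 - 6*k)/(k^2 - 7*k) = (k - 6)/(k - 7)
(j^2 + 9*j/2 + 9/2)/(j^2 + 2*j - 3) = (j + 3/2)/(j - 1)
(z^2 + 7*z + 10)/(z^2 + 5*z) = (z + 2)/z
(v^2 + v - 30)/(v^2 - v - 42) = (v - 5)/(v - 7)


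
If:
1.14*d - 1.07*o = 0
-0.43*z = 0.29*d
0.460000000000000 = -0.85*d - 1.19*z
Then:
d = -9.70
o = -10.33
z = 6.54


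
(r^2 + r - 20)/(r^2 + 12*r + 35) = (r - 4)/(r + 7)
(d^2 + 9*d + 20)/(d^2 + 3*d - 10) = (d + 4)/(d - 2)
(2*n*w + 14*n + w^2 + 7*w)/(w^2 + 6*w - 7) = (2*n + w)/(w - 1)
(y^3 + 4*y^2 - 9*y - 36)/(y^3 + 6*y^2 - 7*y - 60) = (y + 3)/(y + 5)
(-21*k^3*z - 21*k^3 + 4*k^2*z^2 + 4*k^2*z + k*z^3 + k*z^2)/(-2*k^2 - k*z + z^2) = k*(21*k^2*z + 21*k^2 - 4*k*z^2 - 4*k*z - z^3 - z^2)/(2*k^2 + k*z - z^2)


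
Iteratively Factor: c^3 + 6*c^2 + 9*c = (c + 3)*(c^2 + 3*c) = c*(c + 3)*(c + 3)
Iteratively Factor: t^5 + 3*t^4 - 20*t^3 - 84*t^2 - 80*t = (t)*(t^4 + 3*t^3 - 20*t^2 - 84*t - 80) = t*(t + 2)*(t^3 + t^2 - 22*t - 40) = t*(t - 5)*(t + 2)*(t^2 + 6*t + 8) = t*(t - 5)*(t + 2)^2*(t + 4)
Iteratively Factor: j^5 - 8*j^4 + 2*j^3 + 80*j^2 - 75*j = (j + 3)*(j^4 - 11*j^3 + 35*j^2 - 25*j) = (j - 1)*(j + 3)*(j^3 - 10*j^2 + 25*j) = (j - 5)*(j - 1)*(j + 3)*(j^2 - 5*j) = (j - 5)^2*(j - 1)*(j + 3)*(j)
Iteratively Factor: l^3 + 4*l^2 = (l + 4)*(l^2) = l*(l + 4)*(l)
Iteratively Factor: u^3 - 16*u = (u + 4)*(u^2 - 4*u) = (u - 4)*(u + 4)*(u)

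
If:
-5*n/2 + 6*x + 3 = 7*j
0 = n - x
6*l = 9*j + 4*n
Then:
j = x/2 + 3/7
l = 17*x/12 + 9/14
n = x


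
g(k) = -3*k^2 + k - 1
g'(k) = 1 - 6*k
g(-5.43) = -94.88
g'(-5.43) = 33.58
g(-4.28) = -60.24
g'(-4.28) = 26.68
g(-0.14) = -1.20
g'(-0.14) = 1.84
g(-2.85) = -28.22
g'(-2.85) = 18.10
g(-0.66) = -2.97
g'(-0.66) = 4.96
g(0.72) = -1.84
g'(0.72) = -3.32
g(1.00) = -3.00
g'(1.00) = -5.00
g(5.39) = -82.77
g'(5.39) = -31.34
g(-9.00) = -253.00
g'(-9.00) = 55.00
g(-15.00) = -691.00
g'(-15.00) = 91.00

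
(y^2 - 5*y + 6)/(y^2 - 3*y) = (y - 2)/y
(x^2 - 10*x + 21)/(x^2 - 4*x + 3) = (x - 7)/(x - 1)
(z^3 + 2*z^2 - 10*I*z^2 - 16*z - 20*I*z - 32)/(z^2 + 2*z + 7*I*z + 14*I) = (z^2 - 10*I*z - 16)/(z + 7*I)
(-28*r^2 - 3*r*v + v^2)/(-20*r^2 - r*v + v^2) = (7*r - v)/(5*r - v)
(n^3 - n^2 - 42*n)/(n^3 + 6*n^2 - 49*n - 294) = n/(n + 7)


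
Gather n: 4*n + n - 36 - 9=5*n - 45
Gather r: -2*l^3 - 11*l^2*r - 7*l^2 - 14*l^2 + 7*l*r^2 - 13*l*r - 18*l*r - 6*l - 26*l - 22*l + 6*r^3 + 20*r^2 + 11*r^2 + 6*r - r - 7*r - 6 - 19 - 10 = -2*l^3 - 21*l^2 - 54*l + 6*r^3 + r^2*(7*l + 31) + r*(-11*l^2 - 31*l - 2) - 35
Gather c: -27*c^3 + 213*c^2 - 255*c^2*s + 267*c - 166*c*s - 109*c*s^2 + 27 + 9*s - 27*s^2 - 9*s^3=-27*c^3 + c^2*(213 - 255*s) + c*(-109*s^2 - 166*s + 267) - 9*s^3 - 27*s^2 + 9*s + 27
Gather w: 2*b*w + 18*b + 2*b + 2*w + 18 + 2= 20*b + w*(2*b + 2) + 20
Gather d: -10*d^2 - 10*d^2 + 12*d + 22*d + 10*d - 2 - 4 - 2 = -20*d^2 + 44*d - 8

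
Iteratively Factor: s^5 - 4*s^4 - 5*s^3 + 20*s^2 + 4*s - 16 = (s + 2)*(s^4 - 6*s^3 + 7*s^2 + 6*s - 8) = (s + 1)*(s + 2)*(s^3 - 7*s^2 + 14*s - 8) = (s - 2)*(s + 1)*(s + 2)*(s^2 - 5*s + 4) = (s - 2)*(s - 1)*(s + 1)*(s + 2)*(s - 4)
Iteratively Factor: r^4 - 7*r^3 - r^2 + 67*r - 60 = (r + 3)*(r^3 - 10*r^2 + 29*r - 20) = (r - 4)*(r + 3)*(r^2 - 6*r + 5) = (r - 4)*(r - 1)*(r + 3)*(r - 5)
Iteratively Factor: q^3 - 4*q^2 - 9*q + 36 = (q - 3)*(q^2 - q - 12) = (q - 4)*(q - 3)*(q + 3)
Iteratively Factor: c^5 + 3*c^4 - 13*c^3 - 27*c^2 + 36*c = (c + 4)*(c^4 - c^3 - 9*c^2 + 9*c) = (c + 3)*(c + 4)*(c^3 - 4*c^2 + 3*c) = c*(c + 3)*(c + 4)*(c^2 - 4*c + 3) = c*(c - 3)*(c + 3)*(c + 4)*(c - 1)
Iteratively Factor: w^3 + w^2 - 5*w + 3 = (w + 3)*(w^2 - 2*w + 1) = (w - 1)*(w + 3)*(w - 1)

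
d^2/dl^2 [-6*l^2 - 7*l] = -12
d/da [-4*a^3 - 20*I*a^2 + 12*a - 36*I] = -12*a^2 - 40*I*a + 12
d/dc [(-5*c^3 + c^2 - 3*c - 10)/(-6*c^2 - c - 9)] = (30*c^4 + 10*c^3 + 116*c^2 - 138*c + 17)/(36*c^4 + 12*c^3 + 109*c^2 + 18*c + 81)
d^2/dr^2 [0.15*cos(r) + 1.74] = -0.15*cos(r)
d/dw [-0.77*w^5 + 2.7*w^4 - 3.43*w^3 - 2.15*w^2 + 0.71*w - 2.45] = -3.85*w^4 + 10.8*w^3 - 10.29*w^2 - 4.3*w + 0.71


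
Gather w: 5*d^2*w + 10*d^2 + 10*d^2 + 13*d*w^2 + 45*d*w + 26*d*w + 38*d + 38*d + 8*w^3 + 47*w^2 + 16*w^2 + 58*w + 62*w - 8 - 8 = 20*d^2 + 76*d + 8*w^3 + w^2*(13*d + 63) + w*(5*d^2 + 71*d + 120) - 16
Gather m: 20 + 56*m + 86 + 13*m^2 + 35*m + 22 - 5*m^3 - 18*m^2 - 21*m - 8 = -5*m^3 - 5*m^2 + 70*m + 120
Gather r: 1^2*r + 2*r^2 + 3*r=2*r^2 + 4*r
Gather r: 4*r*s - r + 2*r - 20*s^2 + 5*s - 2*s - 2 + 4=r*(4*s + 1) - 20*s^2 + 3*s + 2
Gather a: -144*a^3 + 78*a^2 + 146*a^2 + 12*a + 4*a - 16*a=-144*a^3 + 224*a^2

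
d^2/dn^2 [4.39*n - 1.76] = 0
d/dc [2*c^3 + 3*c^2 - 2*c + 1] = 6*c^2 + 6*c - 2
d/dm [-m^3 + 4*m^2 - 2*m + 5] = -3*m^2 + 8*m - 2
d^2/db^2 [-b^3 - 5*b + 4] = -6*b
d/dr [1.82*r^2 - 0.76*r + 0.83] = 3.64*r - 0.76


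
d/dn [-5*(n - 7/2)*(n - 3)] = 65/2 - 10*n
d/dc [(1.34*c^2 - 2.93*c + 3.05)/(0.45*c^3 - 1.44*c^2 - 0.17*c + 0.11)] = (-0.603*c^4 + 2.637*c^3 - 8.5645*c^2 + 9.0788*c + 0.1962)/(0.2025*c^6 - 1.296*c^5 + 1.9206*c^4 + 0.5886*c^3 - 0.2879*c^2 - 0.0374*c + 0.0121)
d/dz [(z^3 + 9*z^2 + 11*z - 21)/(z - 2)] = (2*z^3 + 3*z^2 - 36*z - 1)/(z^2 - 4*z + 4)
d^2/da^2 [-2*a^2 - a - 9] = -4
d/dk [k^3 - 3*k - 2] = 3*k^2 - 3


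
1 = 1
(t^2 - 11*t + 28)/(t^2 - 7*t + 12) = (t - 7)/(t - 3)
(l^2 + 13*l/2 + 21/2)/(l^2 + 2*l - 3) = (l + 7/2)/(l - 1)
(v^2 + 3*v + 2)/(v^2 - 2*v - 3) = (v + 2)/(v - 3)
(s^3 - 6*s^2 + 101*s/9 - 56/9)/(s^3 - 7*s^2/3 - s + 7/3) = (s - 8/3)/(s + 1)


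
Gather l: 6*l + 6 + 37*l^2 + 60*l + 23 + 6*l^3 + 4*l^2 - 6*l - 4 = 6*l^3 + 41*l^2 + 60*l + 25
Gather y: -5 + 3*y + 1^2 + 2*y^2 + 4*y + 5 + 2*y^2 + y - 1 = 4*y^2 + 8*y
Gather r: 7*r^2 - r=7*r^2 - r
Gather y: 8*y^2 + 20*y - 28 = 8*y^2 + 20*y - 28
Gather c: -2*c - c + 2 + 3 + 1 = 6 - 3*c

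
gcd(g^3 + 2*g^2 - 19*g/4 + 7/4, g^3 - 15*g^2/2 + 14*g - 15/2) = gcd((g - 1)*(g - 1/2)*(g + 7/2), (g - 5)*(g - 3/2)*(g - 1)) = g - 1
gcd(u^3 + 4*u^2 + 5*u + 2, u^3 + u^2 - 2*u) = u + 2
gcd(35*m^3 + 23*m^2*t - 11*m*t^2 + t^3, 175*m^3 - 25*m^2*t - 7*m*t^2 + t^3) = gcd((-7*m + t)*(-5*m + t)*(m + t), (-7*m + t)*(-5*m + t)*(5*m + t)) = 35*m^2 - 12*m*t + t^2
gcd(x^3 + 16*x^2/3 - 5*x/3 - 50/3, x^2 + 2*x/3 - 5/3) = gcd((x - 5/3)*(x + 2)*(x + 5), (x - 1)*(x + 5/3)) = 1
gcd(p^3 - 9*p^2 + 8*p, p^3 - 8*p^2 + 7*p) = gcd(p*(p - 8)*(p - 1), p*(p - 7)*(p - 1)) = p^2 - p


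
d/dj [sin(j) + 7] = cos(j)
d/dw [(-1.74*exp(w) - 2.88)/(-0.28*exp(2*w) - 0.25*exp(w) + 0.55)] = (-(0.56*exp(w) + 0.25)*(1.74*exp(w) + 2.88) + 0.4872*exp(2*w) + 0.435*exp(w) - 0.957)*exp(w)/(0.28*exp(2*w) + 0.25*exp(w) - 0.55)^2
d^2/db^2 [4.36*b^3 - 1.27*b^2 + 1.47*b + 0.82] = 26.16*b - 2.54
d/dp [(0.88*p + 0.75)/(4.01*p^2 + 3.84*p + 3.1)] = (3.5288*p^2 + 3.3792*p - (0.88*p + 0.75)*(8.02*p + 3.84) + 2.728)/(4.01*p^2 + 3.84*p + 3.1)^2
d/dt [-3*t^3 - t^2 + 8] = t*(-9*t - 2)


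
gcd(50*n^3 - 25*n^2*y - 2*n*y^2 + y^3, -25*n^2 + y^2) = -25*n^2 + y^2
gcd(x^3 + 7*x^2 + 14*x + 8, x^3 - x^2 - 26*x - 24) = x^2 + 5*x + 4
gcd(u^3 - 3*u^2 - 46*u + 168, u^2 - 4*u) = u - 4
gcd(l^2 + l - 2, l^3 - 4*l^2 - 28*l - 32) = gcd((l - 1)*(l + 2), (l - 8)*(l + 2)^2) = l + 2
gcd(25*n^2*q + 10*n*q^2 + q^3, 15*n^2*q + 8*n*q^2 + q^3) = 5*n*q + q^2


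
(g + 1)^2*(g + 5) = g^3 + 7*g^2 + 11*g + 5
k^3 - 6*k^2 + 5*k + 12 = (k - 4)*(k - 3)*(k + 1)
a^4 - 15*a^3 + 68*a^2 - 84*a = a*(a - 7)*(a - 6)*(a - 2)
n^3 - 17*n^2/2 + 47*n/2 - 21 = (n - 7/2)*(n - 3)*(n - 2)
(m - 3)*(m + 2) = m^2 - m - 6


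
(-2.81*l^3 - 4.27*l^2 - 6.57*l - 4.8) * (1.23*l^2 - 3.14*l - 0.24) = -3.4563*l^5 + 3.5713*l^4 + 6.0011*l^3 + 15.7506*l^2 + 16.6488*l + 1.152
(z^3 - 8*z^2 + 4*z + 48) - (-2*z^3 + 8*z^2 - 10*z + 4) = 3*z^3 - 16*z^2 + 14*z + 44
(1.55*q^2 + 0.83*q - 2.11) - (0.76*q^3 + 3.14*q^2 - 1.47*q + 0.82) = -0.76*q^3 - 1.59*q^2 + 2.3*q - 2.93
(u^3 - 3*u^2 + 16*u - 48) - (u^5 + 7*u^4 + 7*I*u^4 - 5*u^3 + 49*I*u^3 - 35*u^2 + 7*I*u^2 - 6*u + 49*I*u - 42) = -u^5 - 7*u^4 - 7*I*u^4 + 6*u^3 - 49*I*u^3 + 32*u^2 - 7*I*u^2 + 22*u - 49*I*u - 6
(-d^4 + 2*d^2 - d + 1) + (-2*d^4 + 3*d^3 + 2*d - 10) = -3*d^4 + 3*d^3 + 2*d^2 + d - 9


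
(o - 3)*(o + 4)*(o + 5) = o^3 + 6*o^2 - 7*o - 60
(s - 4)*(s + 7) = s^2 + 3*s - 28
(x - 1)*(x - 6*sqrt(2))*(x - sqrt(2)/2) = x^3 - 13*sqrt(2)*x^2/2 - x^2 + 6*x + 13*sqrt(2)*x/2 - 6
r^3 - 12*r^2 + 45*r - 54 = (r - 6)*(r - 3)^2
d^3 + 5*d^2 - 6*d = d*(d - 1)*(d + 6)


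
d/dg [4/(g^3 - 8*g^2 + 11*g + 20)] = 4*(-3*g^2 + 16*g - 11)/(g^3 - 8*g^2 + 11*g + 20)^2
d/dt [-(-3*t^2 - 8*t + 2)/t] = 3 + 2/t^2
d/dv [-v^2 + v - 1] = 1 - 2*v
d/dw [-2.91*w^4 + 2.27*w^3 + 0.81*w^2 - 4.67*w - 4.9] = -11.64*w^3 + 6.81*w^2 + 1.62*w - 4.67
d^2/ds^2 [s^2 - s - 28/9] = 2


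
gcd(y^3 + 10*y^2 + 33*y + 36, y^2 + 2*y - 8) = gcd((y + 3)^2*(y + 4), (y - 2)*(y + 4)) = y + 4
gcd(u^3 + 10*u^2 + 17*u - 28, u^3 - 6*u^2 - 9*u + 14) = u - 1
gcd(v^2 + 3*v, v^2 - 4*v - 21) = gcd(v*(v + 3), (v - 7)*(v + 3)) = v + 3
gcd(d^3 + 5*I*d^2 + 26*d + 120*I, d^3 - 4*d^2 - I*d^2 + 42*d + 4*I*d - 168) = d + 6*I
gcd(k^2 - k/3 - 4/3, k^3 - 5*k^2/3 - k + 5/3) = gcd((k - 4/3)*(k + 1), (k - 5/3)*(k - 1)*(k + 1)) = k + 1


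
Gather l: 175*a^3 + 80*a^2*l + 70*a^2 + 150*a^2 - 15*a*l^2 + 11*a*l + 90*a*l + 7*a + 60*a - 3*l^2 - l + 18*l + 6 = 175*a^3 + 220*a^2 + 67*a + l^2*(-15*a - 3) + l*(80*a^2 + 101*a + 17) + 6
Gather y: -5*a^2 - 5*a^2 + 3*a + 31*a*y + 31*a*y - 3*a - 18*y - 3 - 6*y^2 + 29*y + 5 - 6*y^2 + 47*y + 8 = -10*a^2 - 12*y^2 + y*(62*a + 58) + 10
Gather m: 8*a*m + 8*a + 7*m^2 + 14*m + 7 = 8*a + 7*m^2 + m*(8*a + 14) + 7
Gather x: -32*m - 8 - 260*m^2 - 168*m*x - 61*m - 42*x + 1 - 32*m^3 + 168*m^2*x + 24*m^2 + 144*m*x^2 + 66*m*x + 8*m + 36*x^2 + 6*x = -32*m^3 - 236*m^2 - 85*m + x^2*(144*m + 36) + x*(168*m^2 - 102*m - 36) - 7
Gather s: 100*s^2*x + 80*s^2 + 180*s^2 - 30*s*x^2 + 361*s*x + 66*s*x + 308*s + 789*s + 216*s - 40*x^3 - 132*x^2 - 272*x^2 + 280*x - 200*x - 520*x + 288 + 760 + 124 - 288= s^2*(100*x + 260) + s*(-30*x^2 + 427*x + 1313) - 40*x^3 - 404*x^2 - 440*x + 884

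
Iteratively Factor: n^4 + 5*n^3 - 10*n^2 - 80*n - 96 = (n + 3)*(n^3 + 2*n^2 - 16*n - 32) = (n + 3)*(n + 4)*(n^2 - 2*n - 8) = (n - 4)*(n + 3)*(n + 4)*(n + 2)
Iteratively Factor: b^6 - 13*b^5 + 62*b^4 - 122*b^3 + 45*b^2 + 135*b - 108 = (b - 3)*(b^5 - 10*b^4 + 32*b^3 - 26*b^2 - 33*b + 36) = (b - 3)*(b - 1)*(b^4 - 9*b^3 + 23*b^2 - 3*b - 36) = (b - 3)*(b - 1)*(b + 1)*(b^3 - 10*b^2 + 33*b - 36) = (b - 3)^2*(b - 1)*(b + 1)*(b^2 - 7*b + 12) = (b - 3)^3*(b - 1)*(b + 1)*(b - 4)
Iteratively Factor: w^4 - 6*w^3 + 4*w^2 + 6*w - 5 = (w - 5)*(w^3 - w^2 - w + 1) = (w - 5)*(w + 1)*(w^2 - 2*w + 1) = (w - 5)*(w - 1)*(w + 1)*(w - 1)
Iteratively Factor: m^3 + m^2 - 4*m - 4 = (m + 1)*(m^2 - 4) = (m + 1)*(m + 2)*(m - 2)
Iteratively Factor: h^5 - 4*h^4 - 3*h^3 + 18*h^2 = (h - 3)*(h^4 - h^3 - 6*h^2) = h*(h - 3)*(h^3 - h^2 - 6*h) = h*(h - 3)*(h + 2)*(h^2 - 3*h) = h^2*(h - 3)*(h + 2)*(h - 3)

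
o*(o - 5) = o^2 - 5*o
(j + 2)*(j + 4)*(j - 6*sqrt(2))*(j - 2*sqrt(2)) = j^4 - 8*sqrt(2)*j^3 + 6*j^3 - 48*sqrt(2)*j^2 + 32*j^2 - 64*sqrt(2)*j + 144*j + 192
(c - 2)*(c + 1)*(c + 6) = c^3 + 5*c^2 - 8*c - 12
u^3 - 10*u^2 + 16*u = u*(u - 8)*(u - 2)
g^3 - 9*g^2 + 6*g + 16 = (g - 8)*(g - 2)*(g + 1)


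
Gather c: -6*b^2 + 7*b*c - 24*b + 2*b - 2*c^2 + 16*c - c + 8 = -6*b^2 - 22*b - 2*c^2 + c*(7*b + 15) + 8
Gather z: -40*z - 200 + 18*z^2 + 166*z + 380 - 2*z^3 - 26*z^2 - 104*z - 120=-2*z^3 - 8*z^2 + 22*z + 60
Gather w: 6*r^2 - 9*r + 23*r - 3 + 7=6*r^2 + 14*r + 4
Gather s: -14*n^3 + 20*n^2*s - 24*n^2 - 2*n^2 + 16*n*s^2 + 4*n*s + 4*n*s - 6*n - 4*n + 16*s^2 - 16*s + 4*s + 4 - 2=-14*n^3 - 26*n^2 - 10*n + s^2*(16*n + 16) + s*(20*n^2 + 8*n - 12) + 2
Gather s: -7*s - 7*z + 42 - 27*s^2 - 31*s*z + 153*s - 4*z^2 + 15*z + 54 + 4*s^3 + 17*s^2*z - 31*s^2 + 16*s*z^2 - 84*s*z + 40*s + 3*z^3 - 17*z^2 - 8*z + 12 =4*s^3 + s^2*(17*z - 58) + s*(16*z^2 - 115*z + 186) + 3*z^3 - 21*z^2 + 108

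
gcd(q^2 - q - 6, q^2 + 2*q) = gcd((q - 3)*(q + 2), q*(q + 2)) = q + 2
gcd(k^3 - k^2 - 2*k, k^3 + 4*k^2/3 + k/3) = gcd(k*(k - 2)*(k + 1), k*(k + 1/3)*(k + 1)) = k^2 + k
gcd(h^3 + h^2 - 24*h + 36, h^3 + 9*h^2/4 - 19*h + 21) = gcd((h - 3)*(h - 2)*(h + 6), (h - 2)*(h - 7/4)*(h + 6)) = h^2 + 4*h - 12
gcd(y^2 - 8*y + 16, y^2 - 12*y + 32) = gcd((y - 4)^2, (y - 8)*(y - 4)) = y - 4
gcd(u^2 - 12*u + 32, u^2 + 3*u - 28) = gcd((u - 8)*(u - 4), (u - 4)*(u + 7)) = u - 4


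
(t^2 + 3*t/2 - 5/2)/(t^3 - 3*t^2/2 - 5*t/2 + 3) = (2*t + 5)/(2*t^2 - t - 6)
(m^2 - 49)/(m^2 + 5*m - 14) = (m - 7)/(m - 2)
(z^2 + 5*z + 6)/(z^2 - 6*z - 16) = (z + 3)/(z - 8)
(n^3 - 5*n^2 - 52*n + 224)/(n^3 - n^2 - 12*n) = (n^2 - n - 56)/(n*(n + 3))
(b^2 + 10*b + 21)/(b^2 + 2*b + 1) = (b^2 + 10*b + 21)/(b^2 + 2*b + 1)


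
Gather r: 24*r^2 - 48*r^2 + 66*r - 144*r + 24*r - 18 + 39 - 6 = -24*r^2 - 54*r + 15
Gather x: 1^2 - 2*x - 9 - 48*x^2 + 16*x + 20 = -48*x^2 + 14*x + 12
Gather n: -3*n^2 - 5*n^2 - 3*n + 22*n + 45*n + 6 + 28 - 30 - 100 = -8*n^2 + 64*n - 96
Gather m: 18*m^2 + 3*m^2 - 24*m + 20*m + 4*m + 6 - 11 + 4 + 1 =21*m^2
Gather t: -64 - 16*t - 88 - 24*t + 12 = -40*t - 140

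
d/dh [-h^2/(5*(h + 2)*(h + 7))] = h*(-9*h - 28)/(5*(h^4 + 18*h^3 + 109*h^2 + 252*h + 196))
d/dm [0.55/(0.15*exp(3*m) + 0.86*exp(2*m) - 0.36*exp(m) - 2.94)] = (-0.2475*exp(2*m) - 0.946*exp(m) + 0.198)*exp(m)/(0.15*exp(3*m) + 0.86*exp(2*m) - 0.36*exp(m) - 2.94)^2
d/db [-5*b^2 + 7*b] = 7 - 10*b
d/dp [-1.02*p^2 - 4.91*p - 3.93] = -2.04*p - 4.91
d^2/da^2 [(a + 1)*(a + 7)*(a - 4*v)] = 6*a - 8*v + 16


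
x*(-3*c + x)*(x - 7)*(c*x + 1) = -3*c^2*x^3 + 21*c^2*x^2 + c*x^4 - 7*c*x^3 - 3*c*x^2 + 21*c*x + x^3 - 7*x^2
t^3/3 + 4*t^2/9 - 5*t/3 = t*(t/3 + 1)*(t - 5/3)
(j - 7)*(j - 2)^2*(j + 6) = j^4 - 5*j^3 - 34*j^2 + 164*j - 168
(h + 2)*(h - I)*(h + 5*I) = h^3 + 2*h^2 + 4*I*h^2 + 5*h + 8*I*h + 10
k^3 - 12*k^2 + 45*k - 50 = (k - 5)^2*(k - 2)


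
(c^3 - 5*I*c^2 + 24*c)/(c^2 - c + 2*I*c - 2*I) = c*(c^2 - 5*I*c + 24)/(c^2 - c + 2*I*c - 2*I)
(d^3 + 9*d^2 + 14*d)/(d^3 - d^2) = (d^2 + 9*d + 14)/(d*(d - 1))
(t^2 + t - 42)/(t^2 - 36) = (t + 7)/(t + 6)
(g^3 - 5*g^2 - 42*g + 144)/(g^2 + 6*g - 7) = (g^3 - 5*g^2 - 42*g + 144)/(g^2 + 6*g - 7)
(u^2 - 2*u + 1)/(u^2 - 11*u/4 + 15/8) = 8*(u^2 - 2*u + 1)/(8*u^2 - 22*u + 15)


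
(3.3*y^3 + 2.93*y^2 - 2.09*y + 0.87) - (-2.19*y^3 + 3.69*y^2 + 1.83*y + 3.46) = 5.49*y^3 - 0.76*y^2 - 3.92*y - 2.59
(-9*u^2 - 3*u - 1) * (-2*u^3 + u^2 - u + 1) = 18*u^5 - 3*u^4 + 8*u^3 - 7*u^2 - 2*u - 1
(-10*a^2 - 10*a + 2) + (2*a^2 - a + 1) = -8*a^2 - 11*a + 3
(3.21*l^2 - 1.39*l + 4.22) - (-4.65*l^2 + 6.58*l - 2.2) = 7.86*l^2 - 7.97*l + 6.42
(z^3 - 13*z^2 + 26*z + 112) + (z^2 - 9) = z^3 - 12*z^2 + 26*z + 103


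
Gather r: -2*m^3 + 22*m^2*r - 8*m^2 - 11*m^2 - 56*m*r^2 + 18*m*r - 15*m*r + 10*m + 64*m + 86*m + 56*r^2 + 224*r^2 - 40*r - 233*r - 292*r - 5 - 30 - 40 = -2*m^3 - 19*m^2 + 160*m + r^2*(280 - 56*m) + r*(22*m^2 + 3*m - 565) - 75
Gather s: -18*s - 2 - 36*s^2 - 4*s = -36*s^2 - 22*s - 2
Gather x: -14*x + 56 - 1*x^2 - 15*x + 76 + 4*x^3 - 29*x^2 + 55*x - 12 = 4*x^3 - 30*x^2 + 26*x + 120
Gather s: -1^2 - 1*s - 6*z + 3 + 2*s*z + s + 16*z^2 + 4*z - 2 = 2*s*z + 16*z^2 - 2*z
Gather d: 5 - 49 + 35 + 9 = 0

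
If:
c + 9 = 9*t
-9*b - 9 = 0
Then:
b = -1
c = 9*t - 9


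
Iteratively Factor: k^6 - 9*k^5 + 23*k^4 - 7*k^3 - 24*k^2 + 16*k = (k + 1)*(k^5 - 10*k^4 + 33*k^3 - 40*k^2 + 16*k) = (k - 1)*(k + 1)*(k^4 - 9*k^3 + 24*k^2 - 16*k) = (k - 4)*(k - 1)*(k + 1)*(k^3 - 5*k^2 + 4*k) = (k - 4)*(k - 1)^2*(k + 1)*(k^2 - 4*k) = (k - 4)^2*(k - 1)^2*(k + 1)*(k)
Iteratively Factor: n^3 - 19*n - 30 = (n + 3)*(n^2 - 3*n - 10) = (n + 2)*(n + 3)*(n - 5)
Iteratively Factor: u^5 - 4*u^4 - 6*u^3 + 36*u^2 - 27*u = (u - 3)*(u^4 - u^3 - 9*u^2 + 9*u) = (u - 3)^2*(u^3 + 2*u^2 - 3*u) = (u - 3)^2*(u - 1)*(u^2 + 3*u) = u*(u - 3)^2*(u - 1)*(u + 3)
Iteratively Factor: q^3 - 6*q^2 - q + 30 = (q + 2)*(q^2 - 8*q + 15) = (q - 5)*(q + 2)*(q - 3)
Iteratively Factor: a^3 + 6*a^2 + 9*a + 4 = (a + 4)*(a^2 + 2*a + 1) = (a + 1)*(a + 4)*(a + 1)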